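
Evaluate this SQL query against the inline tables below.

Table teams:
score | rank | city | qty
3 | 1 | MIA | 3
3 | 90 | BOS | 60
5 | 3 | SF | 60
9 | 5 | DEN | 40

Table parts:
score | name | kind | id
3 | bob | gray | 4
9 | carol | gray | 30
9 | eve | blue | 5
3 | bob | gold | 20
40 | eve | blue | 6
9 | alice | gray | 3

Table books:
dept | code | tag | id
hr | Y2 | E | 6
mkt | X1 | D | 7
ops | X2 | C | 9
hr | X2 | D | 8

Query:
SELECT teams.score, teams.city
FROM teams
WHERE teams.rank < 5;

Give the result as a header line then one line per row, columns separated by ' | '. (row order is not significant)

== RESULT ==
teams.score | teams.city
3 | MIA
5 | SF

Derivation:
After WHERE (2 rows):
teams.score | teams.rank | teams.city | teams.qty
3 | 1 | MIA | 3
5 | 3 | SF | 60
After SELECT (2 rows):
teams.score | teams.city
3 | MIA
5 | SF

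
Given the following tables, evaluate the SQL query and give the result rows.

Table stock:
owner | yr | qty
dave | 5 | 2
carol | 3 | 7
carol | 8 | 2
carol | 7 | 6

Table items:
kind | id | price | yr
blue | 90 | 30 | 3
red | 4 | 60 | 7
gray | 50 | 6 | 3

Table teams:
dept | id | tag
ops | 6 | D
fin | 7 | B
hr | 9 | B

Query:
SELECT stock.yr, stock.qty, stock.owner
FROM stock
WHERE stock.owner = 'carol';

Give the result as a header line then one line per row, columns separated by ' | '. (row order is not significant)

After WHERE (3 rows):
stock.owner | stock.yr | stock.qty
carol | 3 | 7
carol | 8 | 2
carol | 7 | 6
After SELECT (3 rows):
stock.yr | stock.qty | stock.owner
3 | 7 | carol
8 | 2 | carol
7 | 6 | carol

== RESULT ==
stock.yr | stock.qty | stock.owner
3 | 7 | carol
8 | 2 | carol
7 | 6 | carol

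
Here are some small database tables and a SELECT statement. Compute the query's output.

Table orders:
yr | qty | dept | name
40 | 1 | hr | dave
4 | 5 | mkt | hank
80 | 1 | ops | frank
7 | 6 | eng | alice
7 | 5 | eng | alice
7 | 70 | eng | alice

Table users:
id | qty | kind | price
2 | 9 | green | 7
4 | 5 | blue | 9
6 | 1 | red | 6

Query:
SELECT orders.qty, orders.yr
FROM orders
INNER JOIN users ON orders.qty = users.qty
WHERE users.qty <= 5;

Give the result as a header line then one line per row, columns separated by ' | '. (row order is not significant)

After JOIN users (4 rows):
orders.yr | orders.qty | orders.dept | orders.name | users.id | users.qty | users.kind | users.price
40 | 1 | hr | dave | 6 | 1 | red | 6
4 | 5 | mkt | hank | 4 | 5 | blue | 9
80 | 1 | ops | frank | 6 | 1 | red | 6
7 | 5 | eng | alice | 4 | 5 | blue | 9
After WHERE (4 rows):
orders.yr | orders.qty | orders.dept | orders.name | users.id | users.qty | users.kind | users.price
40 | 1 | hr | dave | 6 | 1 | red | 6
4 | 5 | mkt | hank | 4 | 5 | blue | 9
80 | 1 | ops | frank | 6 | 1 | red | 6
7 | 5 | eng | alice | 4 | 5 | blue | 9
After SELECT (4 rows):
orders.qty | orders.yr
1 | 40
5 | 4
1 | 80
5 | 7

== RESULT ==
orders.qty | orders.yr
1 | 40
5 | 4
1 | 80
5 | 7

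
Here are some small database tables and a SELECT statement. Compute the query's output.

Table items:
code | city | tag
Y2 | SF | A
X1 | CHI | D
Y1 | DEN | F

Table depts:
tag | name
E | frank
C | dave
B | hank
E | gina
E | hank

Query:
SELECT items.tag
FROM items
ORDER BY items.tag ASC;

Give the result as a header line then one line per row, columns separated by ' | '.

== RESULT ==
items.tag
A
D
F

Derivation:
After SELECT (3 rows):
items.tag
A
D
F
After ORDER BY (3 rows):
items.tag
A
D
F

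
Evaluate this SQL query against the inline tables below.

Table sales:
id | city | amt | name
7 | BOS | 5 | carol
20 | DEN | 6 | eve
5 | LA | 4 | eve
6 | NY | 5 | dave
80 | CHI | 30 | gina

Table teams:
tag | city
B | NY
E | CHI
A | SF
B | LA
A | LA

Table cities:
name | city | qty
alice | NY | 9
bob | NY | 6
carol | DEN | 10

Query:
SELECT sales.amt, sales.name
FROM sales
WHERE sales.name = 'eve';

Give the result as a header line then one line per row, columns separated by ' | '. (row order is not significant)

== RESULT ==
sales.amt | sales.name
6 | eve
4 | eve

Derivation:
After WHERE (2 rows):
sales.id | sales.city | sales.amt | sales.name
20 | DEN | 6 | eve
5 | LA | 4 | eve
After SELECT (2 rows):
sales.amt | sales.name
6 | eve
4 | eve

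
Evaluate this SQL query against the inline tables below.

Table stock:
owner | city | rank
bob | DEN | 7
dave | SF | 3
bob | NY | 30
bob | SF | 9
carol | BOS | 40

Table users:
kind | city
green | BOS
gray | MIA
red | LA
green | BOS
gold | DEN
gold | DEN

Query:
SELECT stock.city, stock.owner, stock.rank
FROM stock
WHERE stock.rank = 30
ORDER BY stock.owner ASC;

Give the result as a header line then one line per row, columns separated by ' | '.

After WHERE (1 rows):
stock.owner | stock.city | stock.rank
bob | NY | 30
After SELECT (1 rows):
stock.city | stock.owner | stock.rank
NY | bob | 30
After ORDER BY (1 rows):
stock.city | stock.owner | stock.rank
NY | bob | 30

== RESULT ==
stock.city | stock.owner | stock.rank
NY | bob | 30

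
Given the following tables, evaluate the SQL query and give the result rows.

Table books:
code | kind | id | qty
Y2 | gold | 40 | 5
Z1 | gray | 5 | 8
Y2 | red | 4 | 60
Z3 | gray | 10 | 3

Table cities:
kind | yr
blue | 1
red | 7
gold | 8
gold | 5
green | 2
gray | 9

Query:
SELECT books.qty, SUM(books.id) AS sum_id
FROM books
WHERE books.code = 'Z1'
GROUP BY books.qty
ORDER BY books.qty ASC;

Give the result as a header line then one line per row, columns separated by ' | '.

After WHERE (1 rows):
books.code | books.kind | books.id | books.qty
Z1 | gray | 5 | 8
After GROUP BY (1 rows):
books.qty | sum_id
8 | 5
After ORDER BY (1 rows):
books.qty | sum_id
8 | 5

== RESULT ==
books.qty | sum_id
8 | 5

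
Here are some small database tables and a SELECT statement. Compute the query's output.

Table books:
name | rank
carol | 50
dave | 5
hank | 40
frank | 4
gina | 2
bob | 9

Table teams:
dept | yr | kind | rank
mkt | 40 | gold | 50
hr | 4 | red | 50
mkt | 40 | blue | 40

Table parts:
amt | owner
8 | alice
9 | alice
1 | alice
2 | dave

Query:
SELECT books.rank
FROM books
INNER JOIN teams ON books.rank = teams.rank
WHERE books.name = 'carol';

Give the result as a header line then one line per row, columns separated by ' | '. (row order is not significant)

== RESULT ==
books.rank
50
50

Derivation:
After JOIN teams (3 rows):
books.name | books.rank | teams.dept | teams.yr | teams.kind | teams.rank
carol | 50 | mkt | 40 | gold | 50
carol | 50 | hr | 4 | red | 50
hank | 40 | mkt | 40 | blue | 40
After WHERE (2 rows):
books.name | books.rank | teams.dept | teams.yr | teams.kind | teams.rank
carol | 50 | mkt | 40 | gold | 50
carol | 50 | hr | 4 | red | 50
After SELECT (2 rows):
books.rank
50
50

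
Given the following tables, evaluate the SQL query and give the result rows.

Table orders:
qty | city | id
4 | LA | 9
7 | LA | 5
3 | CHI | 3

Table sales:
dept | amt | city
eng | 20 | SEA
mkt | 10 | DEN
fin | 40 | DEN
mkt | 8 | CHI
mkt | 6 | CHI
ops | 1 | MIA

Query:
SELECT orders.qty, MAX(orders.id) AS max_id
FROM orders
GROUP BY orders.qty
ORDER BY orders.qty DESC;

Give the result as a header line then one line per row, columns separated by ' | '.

== RESULT ==
orders.qty | max_id
7 | 5
4 | 9
3 | 3

Derivation:
After GROUP BY (3 rows):
orders.qty | max_id
4 | 9
7 | 5
3 | 3
After ORDER BY (3 rows):
orders.qty | max_id
7 | 5
4 | 9
3 | 3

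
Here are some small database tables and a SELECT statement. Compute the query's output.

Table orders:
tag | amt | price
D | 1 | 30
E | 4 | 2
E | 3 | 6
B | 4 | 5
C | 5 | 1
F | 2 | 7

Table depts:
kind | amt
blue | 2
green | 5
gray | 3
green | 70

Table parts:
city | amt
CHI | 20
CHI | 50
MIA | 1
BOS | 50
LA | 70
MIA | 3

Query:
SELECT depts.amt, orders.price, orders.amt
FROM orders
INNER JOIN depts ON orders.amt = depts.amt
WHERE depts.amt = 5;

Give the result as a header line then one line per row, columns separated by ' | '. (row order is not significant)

== RESULT ==
depts.amt | orders.price | orders.amt
5 | 1 | 5

Derivation:
After JOIN depts (3 rows):
orders.tag | orders.amt | orders.price | depts.kind | depts.amt
E | 3 | 6 | gray | 3
C | 5 | 1 | green | 5
F | 2 | 7 | blue | 2
After WHERE (1 rows):
orders.tag | orders.amt | orders.price | depts.kind | depts.amt
C | 5 | 1 | green | 5
After SELECT (1 rows):
depts.amt | orders.price | orders.amt
5 | 1 | 5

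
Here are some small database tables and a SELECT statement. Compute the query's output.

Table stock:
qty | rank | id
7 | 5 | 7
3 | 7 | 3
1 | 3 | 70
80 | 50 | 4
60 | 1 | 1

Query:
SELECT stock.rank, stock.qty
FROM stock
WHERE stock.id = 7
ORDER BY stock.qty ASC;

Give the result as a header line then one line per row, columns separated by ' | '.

== RESULT ==
stock.rank | stock.qty
5 | 7

Derivation:
After WHERE (1 rows):
stock.qty | stock.rank | stock.id
7 | 5 | 7
After SELECT (1 rows):
stock.rank | stock.qty
5 | 7
After ORDER BY (1 rows):
stock.rank | stock.qty
5 | 7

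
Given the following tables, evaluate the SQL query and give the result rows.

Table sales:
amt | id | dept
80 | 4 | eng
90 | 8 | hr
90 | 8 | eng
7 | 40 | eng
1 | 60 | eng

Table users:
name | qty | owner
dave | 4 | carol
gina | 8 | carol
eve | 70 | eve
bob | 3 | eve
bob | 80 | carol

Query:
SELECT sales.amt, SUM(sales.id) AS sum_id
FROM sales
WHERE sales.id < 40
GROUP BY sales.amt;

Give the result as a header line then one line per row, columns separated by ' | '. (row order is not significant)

== RESULT ==
sales.amt | sum_id
80 | 4
90 | 16

Derivation:
After WHERE (3 rows):
sales.amt | sales.id | sales.dept
80 | 4 | eng
90 | 8 | hr
90 | 8 | eng
After GROUP BY (2 rows):
sales.amt | sum_id
80 | 4
90 | 16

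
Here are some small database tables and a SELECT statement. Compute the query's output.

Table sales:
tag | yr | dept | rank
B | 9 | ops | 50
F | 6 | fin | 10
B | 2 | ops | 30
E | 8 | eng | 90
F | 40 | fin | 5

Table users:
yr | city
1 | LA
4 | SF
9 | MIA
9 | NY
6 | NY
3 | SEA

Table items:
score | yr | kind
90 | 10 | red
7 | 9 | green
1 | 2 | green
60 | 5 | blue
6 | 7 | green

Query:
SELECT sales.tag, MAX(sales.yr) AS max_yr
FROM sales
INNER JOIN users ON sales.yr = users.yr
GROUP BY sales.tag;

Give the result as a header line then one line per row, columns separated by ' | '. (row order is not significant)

== RESULT ==
sales.tag | max_yr
B | 9
F | 6

Derivation:
After JOIN users (3 rows):
sales.tag | sales.yr | sales.dept | sales.rank | users.yr | users.city
B | 9 | ops | 50 | 9 | MIA
B | 9 | ops | 50 | 9 | NY
F | 6 | fin | 10 | 6 | NY
After GROUP BY (2 rows):
sales.tag | max_yr
B | 9
F | 6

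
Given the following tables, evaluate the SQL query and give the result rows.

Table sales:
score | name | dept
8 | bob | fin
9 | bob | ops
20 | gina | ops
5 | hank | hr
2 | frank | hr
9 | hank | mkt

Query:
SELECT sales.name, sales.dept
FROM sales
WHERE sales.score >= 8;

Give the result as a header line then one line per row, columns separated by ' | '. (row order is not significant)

After WHERE (4 rows):
sales.score | sales.name | sales.dept
8 | bob | fin
9 | bob | ops
20 | gina | ops
9 | hank | mkt
After SELECT (4 rows):
sales.name | sales.dept
bob | fin
bob | ops
gina | ops
hank | mkt

== RESULT ==
sales.name | sales.dept
bob | fin
bob | ops
gina | ops
hank | mkt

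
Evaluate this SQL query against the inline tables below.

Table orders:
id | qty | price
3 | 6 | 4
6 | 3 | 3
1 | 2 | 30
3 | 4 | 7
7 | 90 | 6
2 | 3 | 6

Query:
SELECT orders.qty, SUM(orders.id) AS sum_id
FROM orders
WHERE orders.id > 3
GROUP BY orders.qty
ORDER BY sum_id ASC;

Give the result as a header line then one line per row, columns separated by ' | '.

After WHERE (2 rows):
orders.id | orders.qty | orders.price
6 | 3 | 3
7 | 90 | 6
After GROUP BY (2 rows):
orders.qty | sum_id
3 | 6
90 | 7
After ORDER BY (2 rows):
orders.qty | sum_id
3 | 6
90 | 7

== RESULT ==
orders.qty | sum_id
3 | 6
90 | 7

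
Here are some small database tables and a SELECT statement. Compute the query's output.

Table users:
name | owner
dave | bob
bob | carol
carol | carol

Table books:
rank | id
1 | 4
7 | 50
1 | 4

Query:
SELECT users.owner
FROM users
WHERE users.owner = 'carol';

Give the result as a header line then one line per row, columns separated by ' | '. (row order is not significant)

== RESULT ==
users.owner
carol
carol

Derivation:
After WHERE (2 rows):
users.name | users.owner
bob | carol
carol | carol
After SELECT (2 rows):
users.owner
carol
carol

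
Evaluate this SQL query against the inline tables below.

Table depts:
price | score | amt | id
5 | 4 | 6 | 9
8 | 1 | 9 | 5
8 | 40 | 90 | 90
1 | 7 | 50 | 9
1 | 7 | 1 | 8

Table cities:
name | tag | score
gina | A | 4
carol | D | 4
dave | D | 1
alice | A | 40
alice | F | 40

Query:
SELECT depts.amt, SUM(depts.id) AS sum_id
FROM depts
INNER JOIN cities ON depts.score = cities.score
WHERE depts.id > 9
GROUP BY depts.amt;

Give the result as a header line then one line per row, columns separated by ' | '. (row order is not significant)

After JOIN cities (5 rows):
depts.price | depts.score | depts.amt | depts.id | cities.name | cities.tag | cities.score
5 | 4 | 6 | 9 | gina | A | 4
5 | 4 | 6 | 9 | carol | D | 4
8 | 1 | 9 | 5 | dave | D | 1
8 | 40 | 90 | 90 | alice | A | 40
8 | 40 | 90 | 90 | alice | F | 40
After WHERE (2 rows):
depts.price | depts.score | depts.amt | depts.id | cities.name | cities.tag | cities.score
8 | 40 | 90 | 90 | alice | A | 40
8 | 40 | 90 | 90 | alice | F | 40
After GROUP BY (1 rows):
depts.amt | sum_id
90 | 180

== RESULT ==
depts.amt | sum_id
90 | 180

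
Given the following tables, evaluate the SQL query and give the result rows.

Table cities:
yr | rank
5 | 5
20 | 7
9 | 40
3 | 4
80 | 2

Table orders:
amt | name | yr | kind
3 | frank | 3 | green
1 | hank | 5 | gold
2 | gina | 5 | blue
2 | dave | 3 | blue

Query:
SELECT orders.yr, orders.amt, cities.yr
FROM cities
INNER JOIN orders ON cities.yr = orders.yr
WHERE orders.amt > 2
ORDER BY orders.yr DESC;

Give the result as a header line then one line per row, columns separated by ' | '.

After JOIN orders (4 rows):
cities.yr | cities.rank | orders.amt | orders.name | orders.yr | orders.kind
5 | 5 | 1 | hank | 5 | gold
5 | 5 | 2 | gina | 5 | blue
3 | 4 | 3 | frank | 3 | green
3 | 4 | 2 | dave | 3 | blue
After WHERE (1 rows):
cities.yr | cities.rank | orders.amt | orders.name | orders.yr | orders.kind
3 | 4 | 3 | frank | 3 | green
After SELECT (1 rows):
orders.yr | orders.amt | cities.yr
3 | 3 | 3
After ORDER BY (1 rows):
orders.yr | orders.amt | cities.yr
3 | 3 | 3

== RESULT ==
orders.yr | orders.amt | cities.yr
3 | 3 | 3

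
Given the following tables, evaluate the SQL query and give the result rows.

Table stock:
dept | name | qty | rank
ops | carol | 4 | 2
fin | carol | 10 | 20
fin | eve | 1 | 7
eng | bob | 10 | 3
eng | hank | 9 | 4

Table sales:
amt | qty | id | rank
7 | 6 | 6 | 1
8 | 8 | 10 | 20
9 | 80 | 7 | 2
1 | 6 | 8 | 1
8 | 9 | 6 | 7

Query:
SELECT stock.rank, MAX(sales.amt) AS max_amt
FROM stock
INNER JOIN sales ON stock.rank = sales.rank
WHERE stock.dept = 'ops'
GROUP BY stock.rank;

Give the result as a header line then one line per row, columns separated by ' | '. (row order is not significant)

After JOIN sales (3 rows):
stock.dept | stock.name | stock.qty | stock.rank | sales.amt | sales.qty | sales.id | sales.rank
ops | carol | 4 | 2 | 9 | 80 | 7 | 2
fin | carol | 10 | 20 | 8 | 8 | 10 | 20
fin | eve | 1 | 7 | 8 | 9 | 6 | 7
After WHERE (1 rows):
stock.dept | stock.name | stock.qty | stock.rank | sales.amt | sales.qty | sales.id | sales.rank
ops | carol | 4 | 2 | 9 | 80 | 7 | 2
After GROUP BY (1 rows):
stock.rank | max_amt
2 | 9

== RESULT ==
stock.rank | max_amt
2 | 9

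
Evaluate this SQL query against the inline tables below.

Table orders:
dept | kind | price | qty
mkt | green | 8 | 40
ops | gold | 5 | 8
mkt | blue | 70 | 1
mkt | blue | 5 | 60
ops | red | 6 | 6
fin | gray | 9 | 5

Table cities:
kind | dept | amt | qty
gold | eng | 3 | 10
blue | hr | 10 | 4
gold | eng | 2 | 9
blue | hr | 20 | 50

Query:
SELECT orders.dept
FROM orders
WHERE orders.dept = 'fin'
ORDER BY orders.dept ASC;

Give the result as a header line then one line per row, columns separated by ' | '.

== RESULT ==
orders.dept
fin

Derivation:
After WHERE (1 rows):
orders.dept | orders.kind | orders.price | orders.qty
fin | gray | 9 | 5
After SELECT (1 rows):
orders.dept
fin
After ORDER BY (1 rows):
orders.dept
fin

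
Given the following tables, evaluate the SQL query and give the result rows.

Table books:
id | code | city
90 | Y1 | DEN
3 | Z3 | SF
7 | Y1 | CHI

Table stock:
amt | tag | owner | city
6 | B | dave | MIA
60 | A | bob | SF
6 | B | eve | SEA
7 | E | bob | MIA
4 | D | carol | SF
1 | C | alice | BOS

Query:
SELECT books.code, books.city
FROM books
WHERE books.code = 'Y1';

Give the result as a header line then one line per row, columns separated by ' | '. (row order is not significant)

== RESULT ==
books.code | books.city
Y1 | DEN
Y1 | CHI

Derivation:
After WHERE (2 rows):
books.id | books.code | books.city
90 | Y1 | DEN
7 | Y1 | CHI
After SELECT (2 rows):
books.code | books.city
Y1 | DEN
Y1 | CHI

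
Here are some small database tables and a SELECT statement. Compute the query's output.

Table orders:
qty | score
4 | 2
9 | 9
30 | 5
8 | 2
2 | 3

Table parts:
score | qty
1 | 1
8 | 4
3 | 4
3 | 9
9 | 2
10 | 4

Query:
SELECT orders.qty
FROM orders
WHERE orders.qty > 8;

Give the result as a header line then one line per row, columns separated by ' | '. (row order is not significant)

== RESULT ==
orders.qty
9
30

Derivation:
After WHERE (2 rows):
orders.qty | orders.score
9 | 9
30 | 5
After SELECT (2 rows):
orders.qty
9
30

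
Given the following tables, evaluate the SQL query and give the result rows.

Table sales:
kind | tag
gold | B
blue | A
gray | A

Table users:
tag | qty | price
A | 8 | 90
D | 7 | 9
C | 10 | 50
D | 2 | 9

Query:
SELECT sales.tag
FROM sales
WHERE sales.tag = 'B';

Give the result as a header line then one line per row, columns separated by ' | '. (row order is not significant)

After WHERE (1 rows):
sales.kind | sales.tag
gold | B
After SELECT (1 rows):
sales.tag
B

== RESULT ==
sales.tag
B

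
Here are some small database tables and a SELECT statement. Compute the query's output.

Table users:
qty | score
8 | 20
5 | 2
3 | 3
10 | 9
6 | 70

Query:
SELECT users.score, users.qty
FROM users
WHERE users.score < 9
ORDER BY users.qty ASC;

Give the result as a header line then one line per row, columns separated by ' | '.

== RESULT ==
users.score | users.qty
3 | 3
2 | 5

Derivation:
After WHERE (2 rows):
users.qty | users.score
5 | 2
3 | 3
After SELECT (2 rows):
users.score | users.qty
2 | 5
3 | 3
After ORDER BY (2 rows):
users.score | users.qty
3 | 3
2 | 5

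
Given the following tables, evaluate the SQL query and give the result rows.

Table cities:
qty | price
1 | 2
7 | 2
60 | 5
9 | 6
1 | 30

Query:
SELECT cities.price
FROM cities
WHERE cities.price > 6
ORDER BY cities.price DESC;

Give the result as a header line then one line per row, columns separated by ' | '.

== RESULT ==
cities.price
30

Derivation:
After WHERE (1 rows):
cities.qty | cities.price
1 | 30
After SELECT (1 rows):
cities.price
30
After ORDER BY (1 rows):
cities.price
30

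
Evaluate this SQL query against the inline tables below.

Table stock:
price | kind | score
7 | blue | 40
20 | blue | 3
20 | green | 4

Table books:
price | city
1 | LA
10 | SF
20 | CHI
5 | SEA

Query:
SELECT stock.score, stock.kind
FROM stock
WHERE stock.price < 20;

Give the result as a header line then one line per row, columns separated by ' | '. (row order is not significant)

== RESULT ==
stock.score | stock.kind
40 | blue

Derivation:
After WHERE (1 rows):
stock.price | stock.kind | stock.score
7 | blue | 40
After SELECT (1 rows):
stock.score | stock.kind
40 | blue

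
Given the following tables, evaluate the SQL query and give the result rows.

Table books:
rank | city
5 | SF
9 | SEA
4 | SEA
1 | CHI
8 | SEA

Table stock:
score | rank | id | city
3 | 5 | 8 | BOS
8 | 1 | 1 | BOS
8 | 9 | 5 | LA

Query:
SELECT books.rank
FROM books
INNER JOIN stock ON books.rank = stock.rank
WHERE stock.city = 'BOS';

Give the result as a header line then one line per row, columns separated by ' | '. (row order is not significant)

After JOIN stock (3 rows):
books.rank | books.city | stock.score | stock.rank | stock.id | stock.city
5 | SF | 3 | 5 | 8 | BOS
9 | SEA | 8 | 9 | 5 | LA
1 | CHI | 8 | 1 | 1 | BOS
After WHERE (2 rows):
books.rank | books.city | stock.score | stock.rank | stock.id | stock.city
5 | SF | 3 | 5 | 8 | BOS
1 | CHI | 8 | 1 | 1 | BOS
After SELECT (2 rows):
books.rank
5
1

== RESULT ==
books.rank
5
1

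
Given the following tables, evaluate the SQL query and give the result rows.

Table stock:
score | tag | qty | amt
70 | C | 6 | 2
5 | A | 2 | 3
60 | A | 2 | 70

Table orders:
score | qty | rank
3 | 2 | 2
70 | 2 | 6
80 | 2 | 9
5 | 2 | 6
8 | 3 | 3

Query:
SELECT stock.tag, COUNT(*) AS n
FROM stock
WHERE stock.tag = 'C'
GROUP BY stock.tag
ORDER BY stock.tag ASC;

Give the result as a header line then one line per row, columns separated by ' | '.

== RESULT ==
stock.tag | n
C | 1

Derivation:
After WHERE (1 rows):
stock.score | stock.tag | stock.qty | stock.amt
70 | C | 6 | 2
After GROUP BY (1 rows):
stock.tag | n
C | 1
After ORDER BY (1 rows):
stock.tag | n
C | 1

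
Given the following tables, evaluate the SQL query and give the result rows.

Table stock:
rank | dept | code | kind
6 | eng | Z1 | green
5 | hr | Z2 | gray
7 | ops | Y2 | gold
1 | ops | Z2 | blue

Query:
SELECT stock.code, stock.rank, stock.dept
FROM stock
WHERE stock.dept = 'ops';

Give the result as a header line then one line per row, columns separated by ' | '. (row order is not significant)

== RESULT ==
stock.code | stock.rank | stock.dept
Y2 | 7 | ops
Z2 | 1 | ops

Derivation:
After WHERE (2 rows):
stock.rank | stock.dept | stock.code | stock.kind
7 | ops | Y2 | gold
1 | ops | Z2 | blue
After SELECT (2 rows):
stock.code | stock.rank | stock.dept
Y2 | 7 | ops
Z2 | 1 | ops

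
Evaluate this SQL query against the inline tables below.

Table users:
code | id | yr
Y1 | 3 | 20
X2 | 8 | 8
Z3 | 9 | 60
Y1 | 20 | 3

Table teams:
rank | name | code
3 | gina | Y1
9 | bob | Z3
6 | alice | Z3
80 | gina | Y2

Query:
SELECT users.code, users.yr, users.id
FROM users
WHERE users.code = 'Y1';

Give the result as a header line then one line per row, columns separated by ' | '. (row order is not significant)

== RESULT ==
users.code | users.yr | users.id
Y1 | 20 | 3
Y1 | 3 | 20

Derivation:
After WHERE (2 rows):
users.code | users.id | users.yr
Y1 | 3 | 20
Y1 | 20 | 3
After SELECT (2 rows):
users.code | users.yr | users.id
Y1 | 20 | 3
Y1 | 3 | 20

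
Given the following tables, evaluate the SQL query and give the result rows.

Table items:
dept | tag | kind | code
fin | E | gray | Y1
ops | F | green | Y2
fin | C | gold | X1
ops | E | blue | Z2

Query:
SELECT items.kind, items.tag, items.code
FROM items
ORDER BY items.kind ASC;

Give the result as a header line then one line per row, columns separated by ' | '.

After SELECT (4 rows):
items.kind | items.tag | items.code
gray | E | Y1
green | F | Y2
gold | C | X1
blue | E | Z2
After ORDER BY (4 rows):
items.kind | items.tag | items.code
blue | E | Z2
gold | C | X1
gray | E | Y1
green | F | Y2

== RESULT ==
items.kind | items.tag | items.code
blue | E | Z2
gold | C | X1
gray | E | Y1
green | F | Y2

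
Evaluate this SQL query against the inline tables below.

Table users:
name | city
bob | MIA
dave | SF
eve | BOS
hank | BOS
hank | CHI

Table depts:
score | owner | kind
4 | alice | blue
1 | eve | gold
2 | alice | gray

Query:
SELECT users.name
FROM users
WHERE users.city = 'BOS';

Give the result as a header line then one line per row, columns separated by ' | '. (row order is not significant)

After WHERE (2 rows):
users.name | users.city
eve | BOS
hank | BOS
After SELECT (2 rows):
users.name
eve
hank

== RESULT ==
users.name
eve
hank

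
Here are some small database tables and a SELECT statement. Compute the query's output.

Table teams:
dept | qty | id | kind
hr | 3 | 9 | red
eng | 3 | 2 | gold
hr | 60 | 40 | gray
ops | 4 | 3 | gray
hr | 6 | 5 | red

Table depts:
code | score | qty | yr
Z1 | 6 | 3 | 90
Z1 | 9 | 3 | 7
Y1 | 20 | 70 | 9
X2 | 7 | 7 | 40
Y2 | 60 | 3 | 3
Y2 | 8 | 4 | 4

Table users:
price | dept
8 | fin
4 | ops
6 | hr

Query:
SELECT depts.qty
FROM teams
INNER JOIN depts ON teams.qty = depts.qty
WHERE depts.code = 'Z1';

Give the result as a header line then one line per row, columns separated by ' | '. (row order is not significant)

== RESULT ==
depts.qty
3
3
3
3

Derivation:
After JOIN depts (7 rows):
teams.dept | teams.qty | teams.id | teams.kind | depts.code | depts.score | depts.qty | depts.yr
hr | 3 | 9 | red | Z1 | 6 | 3 | 90
hr | 3 | 9 | red | Z1 | 9 | 3 | 7
hr | 3 | 9 | red | Y2 | 60 | 3 | 3
eng | 3 | 2 | gold | Z1 | 6 | 3 | 90
eng | 3 | 2 | gold | Z1 | 9 | 3 | 7
eng | 3 | 2 | gold | Y2 | 60 | 3 | 3
ops | 4 | 3 | gray | Y2 | 8 | 4 | 4
After WHERE (4 rows):
teams.dept | teams.qty | teams.id | teams.kind | depts.code | depts.score | depts.qty | depts.yr
hr | 3 | 9 | red | Z1 | 6 | 3 | 90
hr | 3 | 9 | red | Z1 | 9 | 3 | 7
eng | 3 | 2 | gold | Z1 | 6 | 3 | 90
eng | 3 | 2 | gold | Z1 | 9 | 3 | 7
After SELECT (4 rows):
depts.qty
3
3
3
3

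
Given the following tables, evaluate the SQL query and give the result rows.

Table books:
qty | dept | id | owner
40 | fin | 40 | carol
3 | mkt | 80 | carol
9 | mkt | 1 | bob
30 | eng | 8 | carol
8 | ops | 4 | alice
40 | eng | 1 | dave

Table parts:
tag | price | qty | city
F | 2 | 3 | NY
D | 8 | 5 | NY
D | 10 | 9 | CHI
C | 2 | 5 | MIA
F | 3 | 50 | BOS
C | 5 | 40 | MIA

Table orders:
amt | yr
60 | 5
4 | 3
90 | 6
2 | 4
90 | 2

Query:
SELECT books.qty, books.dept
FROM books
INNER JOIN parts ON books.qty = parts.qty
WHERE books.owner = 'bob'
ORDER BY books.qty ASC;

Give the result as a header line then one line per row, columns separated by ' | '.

After JOIN parts (4 rows):
books.qty | books.dept | books.id | books.owner | parts.tag | parts.price | parts.qty | parts.city
40 | fin | 40 | carol | C | 5 | 40 | MIA
3 | mkt | 80 | carol | F | 2 | 3 | NY
9 | mkt | 1 | bob | D | 10 | 9 | CHI
40 | eng | 1 | dave | C | 5 | 40 | MIA
After WHERE (1 rows):
books.qty | books.dept | books.id | books.owner | parts.tag | parts.price | parts.qty | parts.city
9 | mkt | 1 | bob | D | 10 | 9 | CHI
After SELECT (1 rows):
books.qty | books.dept
9 | mkt
After ORDER BY (1 rows):
books.qty | books.dept
9 | mkt

== RESULT ==
books.qty | books.dept
9 | mkt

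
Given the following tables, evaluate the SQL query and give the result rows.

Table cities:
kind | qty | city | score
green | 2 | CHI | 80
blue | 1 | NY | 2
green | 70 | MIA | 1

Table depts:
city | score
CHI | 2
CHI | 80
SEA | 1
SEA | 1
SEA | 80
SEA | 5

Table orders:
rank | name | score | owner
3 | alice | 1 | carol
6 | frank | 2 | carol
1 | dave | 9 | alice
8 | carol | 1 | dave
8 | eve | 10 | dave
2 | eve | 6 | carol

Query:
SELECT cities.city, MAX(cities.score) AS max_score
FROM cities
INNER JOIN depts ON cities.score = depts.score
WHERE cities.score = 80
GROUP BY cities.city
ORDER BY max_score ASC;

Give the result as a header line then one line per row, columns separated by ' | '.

After JOIN depts (5 rows):
cities.kind | cities.qty | cities.city | cities.score | depts.city | depts.score
green | 2 | CHI | 80 | CHI | 80
green | 2 | CHI | 80 | SEA | 80
blue | 1 | NY | 2 | CHI | 2
green | 70 | MIA | 1 | SEA | 1
green | 70 | MIA | 1 | SEA | 1
After WHERE (2 rows):
cities.kind | cities.qty | cities.city | cities.score | depts.city | depts.score
green | 2 | CHI | 80 | CHI | 80
green | 2 | CHI | 80 | SEA | 80
After GROUP BY (1 rows):
cities.city | max_score
CHI | 80
After ORDER BY (1 rows):
cities.city | max_score
CHI | 80

== RESULT ==
cities.city | max_score
CHI | 80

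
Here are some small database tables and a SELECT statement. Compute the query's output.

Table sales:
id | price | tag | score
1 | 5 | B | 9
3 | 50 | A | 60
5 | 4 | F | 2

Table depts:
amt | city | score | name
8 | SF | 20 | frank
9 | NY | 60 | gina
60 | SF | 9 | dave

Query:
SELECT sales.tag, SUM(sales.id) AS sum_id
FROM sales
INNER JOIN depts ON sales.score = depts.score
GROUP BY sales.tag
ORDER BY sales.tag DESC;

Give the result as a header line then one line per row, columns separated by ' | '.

== RESULT ==
sales.tag | sum_id
B | 1
A | 3

Derivation:
After JOIN depts (2 rows):
sales.id | sales.price | sales.tag | sales.score | depts.amt | depts.city | depts.score | depts.name
1 | 5 | B | 9 | 60 | SF | 9 | dave
3 | 50 | A | 60 | 9 | NY | 60 | gina
After GROUP BY (2 rows):
sales.tag | sum_id
B | 1
A | 3
After ORDER BY (2 rows):
sales.tag | sum_id
B | 1
A | 3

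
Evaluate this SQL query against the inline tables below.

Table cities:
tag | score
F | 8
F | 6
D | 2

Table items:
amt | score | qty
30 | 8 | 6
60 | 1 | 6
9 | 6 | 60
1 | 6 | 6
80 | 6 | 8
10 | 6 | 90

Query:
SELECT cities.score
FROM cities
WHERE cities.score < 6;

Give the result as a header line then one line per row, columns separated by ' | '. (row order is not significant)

== RESULT ==
cities.score
2

Derivation:
After WHERE (1 rows):
cities.tag | cities.score
D | 2
After SELECT (1 rows):
cities.score
2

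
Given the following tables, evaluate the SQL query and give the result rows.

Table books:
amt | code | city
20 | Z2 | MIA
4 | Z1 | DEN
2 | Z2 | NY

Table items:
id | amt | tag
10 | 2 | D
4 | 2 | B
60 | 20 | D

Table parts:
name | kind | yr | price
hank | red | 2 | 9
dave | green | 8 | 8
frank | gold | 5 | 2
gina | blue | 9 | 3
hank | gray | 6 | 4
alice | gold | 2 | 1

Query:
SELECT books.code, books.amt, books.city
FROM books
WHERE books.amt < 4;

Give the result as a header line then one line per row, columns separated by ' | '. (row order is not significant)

After WHERE (1 rows):
books.amt | books.code | books.city
2 | Z2 | NY
After SELECT (1 rows):
books.code | books.amt | books.city
Z2 | 2 | NY

== RESULT ==
books.code | books.amt | books.city
Z2 | 2 | NY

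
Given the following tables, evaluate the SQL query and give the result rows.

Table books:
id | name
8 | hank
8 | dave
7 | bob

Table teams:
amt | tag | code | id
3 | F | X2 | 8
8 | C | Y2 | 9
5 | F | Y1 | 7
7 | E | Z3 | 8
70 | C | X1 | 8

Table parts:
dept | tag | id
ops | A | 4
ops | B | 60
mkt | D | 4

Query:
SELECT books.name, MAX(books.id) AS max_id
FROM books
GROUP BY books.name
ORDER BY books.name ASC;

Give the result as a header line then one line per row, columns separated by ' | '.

After GROUP BY (3 rows):
books.name | max_id
hank | 8
dave | 8
bob | 7
After ORDER BY (3 rows):
books.name | max_id
bob | 7
dave | 8
hank | 8

== RESULT ==
books.name | max_id
bob | 7
dave | 8
hank | 8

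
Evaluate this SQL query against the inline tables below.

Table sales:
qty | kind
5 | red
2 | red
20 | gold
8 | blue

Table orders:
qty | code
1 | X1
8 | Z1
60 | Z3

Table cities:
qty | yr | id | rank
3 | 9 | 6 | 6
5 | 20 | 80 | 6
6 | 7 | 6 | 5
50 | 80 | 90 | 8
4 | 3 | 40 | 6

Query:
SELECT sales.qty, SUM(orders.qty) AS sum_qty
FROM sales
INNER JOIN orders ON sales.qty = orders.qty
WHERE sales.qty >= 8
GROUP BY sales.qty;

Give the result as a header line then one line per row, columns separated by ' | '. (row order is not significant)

After JOIN orders (1 rows):
sales.qty | sales.kind | orders.qty | orders.code
8 | blue | 8 | Z1
After WHERE (1 rows):
sales.qty | sales.kind | orders.qty | orders.code
8 | blue | 8 | Z1
After GROUP BY (1 rows):
sales.qty | sum_qty
8 | 8

== RESULT ==
sales.qty | sum_qty
8 | 8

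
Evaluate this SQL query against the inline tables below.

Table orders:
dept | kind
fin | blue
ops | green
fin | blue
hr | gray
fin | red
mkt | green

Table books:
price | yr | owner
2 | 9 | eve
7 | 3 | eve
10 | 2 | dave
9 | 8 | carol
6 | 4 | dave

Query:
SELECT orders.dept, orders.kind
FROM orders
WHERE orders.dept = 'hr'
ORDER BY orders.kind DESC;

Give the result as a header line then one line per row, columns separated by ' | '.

After WHERE (1 rows):
orders.dept | orders.kind
hr | gray
After SELECT (1 rows):
orders.dept | orders.kind
hr | gray
After ORDER BY (1 rows):
orders.dept | orders.kind
hr | gray

== RESULT ==
orders.dept | orders.kind
hr | gray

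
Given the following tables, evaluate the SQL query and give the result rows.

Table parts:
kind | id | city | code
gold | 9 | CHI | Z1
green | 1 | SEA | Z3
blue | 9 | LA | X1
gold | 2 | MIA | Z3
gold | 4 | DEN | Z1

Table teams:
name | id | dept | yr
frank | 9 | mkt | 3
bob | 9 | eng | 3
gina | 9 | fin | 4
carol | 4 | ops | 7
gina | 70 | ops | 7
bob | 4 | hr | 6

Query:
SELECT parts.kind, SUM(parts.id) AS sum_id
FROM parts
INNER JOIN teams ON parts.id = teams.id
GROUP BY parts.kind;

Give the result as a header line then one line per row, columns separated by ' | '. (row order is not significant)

After JOIN teams (8 rows):
parts.kind | parts.id | parts.city | parts.code | teams.name | teams.id | teams.dept | teams.yr
gold | 9 | CHI | Z1 | frank | 9 | mkt | 3
gold | 9 | CHI | Z1 | bob | 9 | eng | 3
gold | 9 | CHI | Z1 | gina | 9 | fin | 4
blue | 9 | LA | X1 | frank | 9 | mkt | 3
blue | 9 | LA | X1 | bob | 9 | eng | 3
blue | 9 | LA | X1 | gina | 9 | fin | 4
gold | 4 | DEN | Z1 | carol | 4 | ops | 7
gold | 4 | DEN | Z1 | bob | 4 | hr | 6
After GROUP BY (2 rows):
parts.kind | sum_id
gold | 35
blue | 27

== RESULT ==
parts.kind | sum_id
gold | 35
blue | 27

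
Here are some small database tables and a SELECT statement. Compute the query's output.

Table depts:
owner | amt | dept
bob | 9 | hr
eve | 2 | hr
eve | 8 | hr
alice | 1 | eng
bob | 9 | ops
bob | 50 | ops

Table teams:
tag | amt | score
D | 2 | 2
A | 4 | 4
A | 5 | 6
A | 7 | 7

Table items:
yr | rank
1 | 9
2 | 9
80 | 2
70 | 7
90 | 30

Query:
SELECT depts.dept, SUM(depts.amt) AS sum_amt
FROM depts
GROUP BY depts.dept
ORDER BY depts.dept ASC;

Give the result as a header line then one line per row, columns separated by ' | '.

== RESULT ==
depts.dept | sum_amt
eng | 1
hr | 19
ops | 59

Derivation:
After GROUP BY (3 rows):
depts.dept | sum_amt
hr | 19
eng | 1
ops | 59
After ORDER BY (3 rows):
depts.dept | sum_amt
eng | 1
hr | 19
ops | 59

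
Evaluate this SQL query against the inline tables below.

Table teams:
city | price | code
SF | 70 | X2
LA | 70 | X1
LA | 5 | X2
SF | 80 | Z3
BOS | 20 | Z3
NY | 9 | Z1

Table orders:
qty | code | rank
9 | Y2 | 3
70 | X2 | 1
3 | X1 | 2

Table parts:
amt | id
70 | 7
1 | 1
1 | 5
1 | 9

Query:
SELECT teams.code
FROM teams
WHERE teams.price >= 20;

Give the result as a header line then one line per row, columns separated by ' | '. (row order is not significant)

== RESULT ==
teams.code
X2
X1
Z3
Z3

Derivation:
After WHERE (4 rows):
teams.city | teams.price | teams.code
SF | 70 | X2
LA | 70 | X1
SF | 80 | Z3
BOS | 20 | Z3
After SELECT (4 rows):
teams.code
X2
X1
Z3
Z3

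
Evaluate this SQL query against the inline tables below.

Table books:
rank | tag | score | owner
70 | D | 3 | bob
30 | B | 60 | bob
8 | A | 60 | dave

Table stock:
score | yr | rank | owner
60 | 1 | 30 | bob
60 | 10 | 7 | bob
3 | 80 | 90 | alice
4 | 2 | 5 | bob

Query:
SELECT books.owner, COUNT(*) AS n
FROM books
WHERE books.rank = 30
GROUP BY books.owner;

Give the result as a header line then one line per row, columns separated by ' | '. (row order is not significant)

After WHERE (1 rows):
books.rank | books.tag | books.score | books.owner
30 | B | 60 | bob
After GROUP BY (1 rows):
books.owner | n
bob | 1

== RESULT ==
books.owner | n
bob | 1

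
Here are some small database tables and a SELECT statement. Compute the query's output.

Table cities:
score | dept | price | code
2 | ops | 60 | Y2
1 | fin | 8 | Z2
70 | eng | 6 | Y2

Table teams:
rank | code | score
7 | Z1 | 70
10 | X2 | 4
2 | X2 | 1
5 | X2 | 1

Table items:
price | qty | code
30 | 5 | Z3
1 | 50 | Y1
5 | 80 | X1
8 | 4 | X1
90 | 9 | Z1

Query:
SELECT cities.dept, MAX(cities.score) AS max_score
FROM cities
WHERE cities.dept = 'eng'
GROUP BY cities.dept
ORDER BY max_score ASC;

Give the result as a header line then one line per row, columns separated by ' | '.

After WHERE (1 rows):
cities.score | cities.dept | cities.price | cities.code
70 | eng | 6 | Y2
After GROUP BY (1 rows):
cities.dept | max_score
eng | 70
After ORDER BY (1 rows):
cities.dept | max_score
eng | 70

== RESULT ==
cities.dept | max_score
eng | 70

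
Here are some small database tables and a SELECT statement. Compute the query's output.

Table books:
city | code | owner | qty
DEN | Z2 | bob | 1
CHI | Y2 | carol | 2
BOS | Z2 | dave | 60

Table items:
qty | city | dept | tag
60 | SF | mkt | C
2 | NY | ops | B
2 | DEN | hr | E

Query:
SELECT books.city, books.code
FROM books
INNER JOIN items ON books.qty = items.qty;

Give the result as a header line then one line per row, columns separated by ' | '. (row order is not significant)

== RESULT ==
books.city | books.code
CHI | Y2
CHI | Y2
BOS | Z2

Derivation:
After JOIN items (3 rows):
books.city | books.code | books.owner | books.qty | items.qty | items.city | items.dept | items.tag
CHI | Y2 | carol | 2 | 2 | NY | ops | B
CHI | Y2 | carol | 2 | 2 | DEN | hr | E
BOS | Z2 | dave | 60 | 60 | SF | mkt | C
After SELECT (3 rows):
books.city | books.code
CHI | Y2
CHI | Y2
BOS | Z2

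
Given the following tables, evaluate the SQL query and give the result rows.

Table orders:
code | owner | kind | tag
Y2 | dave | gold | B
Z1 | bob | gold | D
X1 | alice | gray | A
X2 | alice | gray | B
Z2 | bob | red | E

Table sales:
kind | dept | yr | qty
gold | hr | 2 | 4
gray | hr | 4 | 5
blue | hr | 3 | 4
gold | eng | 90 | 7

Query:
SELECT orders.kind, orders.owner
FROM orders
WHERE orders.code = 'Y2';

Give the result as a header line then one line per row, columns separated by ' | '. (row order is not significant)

== RESULT ==
orders.kind | orders.owner
gold | dave

Derivation:
After WHERE (1 rows):
orders.code | orders.owner | orders.kind | orders.tag
Y2 | dave | gold | B
After SELECT (1 rows):
orders.kind | orders.owner
gold | dave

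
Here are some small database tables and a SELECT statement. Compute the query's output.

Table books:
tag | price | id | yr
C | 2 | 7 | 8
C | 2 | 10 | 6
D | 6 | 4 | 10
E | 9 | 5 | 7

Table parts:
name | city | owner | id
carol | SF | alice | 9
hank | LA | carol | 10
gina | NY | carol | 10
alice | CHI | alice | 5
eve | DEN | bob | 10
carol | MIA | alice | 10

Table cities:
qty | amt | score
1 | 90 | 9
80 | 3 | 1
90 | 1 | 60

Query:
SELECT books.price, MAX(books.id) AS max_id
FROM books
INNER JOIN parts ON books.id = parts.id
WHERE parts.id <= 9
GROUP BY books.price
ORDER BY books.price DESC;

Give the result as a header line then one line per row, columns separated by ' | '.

== RESULT ==
books.price | max_id
9 | 5

Derivation:
After JOIN parts (5 rows):
books.tag | books.price | books.id | books.yr | parts.name | parts.city | parts.owner | parts.id
C | 2 | 10 | 6 | hank | LA | carol | 10
C | 2 | 10 | 6 | gina | NY | carol | 10
C | 2 | 10 | 6 | eve | DEN | bob | 10
C | 2 | 10 | 6 | carol | MIA | alice | 10
E | 9 | 5 | 7 | alice | CHI | alice | 5
After WHERE (1 rows):
books.tag | books.price | books.id | books.yr | parts.name | parts.city | parts.owner | parts.id
E | 9 | 5 | 7 | alice | CHI | alice | 5
After GROUP BY (1 rows):
books.price | max_id
9 | 5
After ORDER BY (1 rows):
books.price | max_id
9 | 5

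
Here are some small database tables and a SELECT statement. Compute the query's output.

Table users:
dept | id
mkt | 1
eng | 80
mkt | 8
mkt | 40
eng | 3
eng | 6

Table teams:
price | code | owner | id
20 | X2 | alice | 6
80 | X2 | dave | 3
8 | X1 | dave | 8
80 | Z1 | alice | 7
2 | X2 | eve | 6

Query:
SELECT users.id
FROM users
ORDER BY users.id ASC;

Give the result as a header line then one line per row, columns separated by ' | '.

== RESULT ==
users.id
1
3
6
8
40
80

Derivation:
After SELECT (6 rows):
users.id
1
80
8
40
3
6
After ORDER BY (6 rows):
users.id
1
3
6
8
40
80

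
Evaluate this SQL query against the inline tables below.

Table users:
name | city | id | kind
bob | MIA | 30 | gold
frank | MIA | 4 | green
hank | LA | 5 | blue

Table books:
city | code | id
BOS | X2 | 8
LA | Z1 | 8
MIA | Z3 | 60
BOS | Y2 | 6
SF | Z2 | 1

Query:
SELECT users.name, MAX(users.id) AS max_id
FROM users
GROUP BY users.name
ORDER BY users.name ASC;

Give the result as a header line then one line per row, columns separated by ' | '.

After GROUP BY (3 rows):
users.name | max_id
bob | 30
frank | 4
hank | 5
After ORDER BY (3 rows):
users.name | max_id
bob | 30
frank | 4
hank | 5

== RESULT ==
users.name | max_id
bob | 30
frank | 4
hank | 5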